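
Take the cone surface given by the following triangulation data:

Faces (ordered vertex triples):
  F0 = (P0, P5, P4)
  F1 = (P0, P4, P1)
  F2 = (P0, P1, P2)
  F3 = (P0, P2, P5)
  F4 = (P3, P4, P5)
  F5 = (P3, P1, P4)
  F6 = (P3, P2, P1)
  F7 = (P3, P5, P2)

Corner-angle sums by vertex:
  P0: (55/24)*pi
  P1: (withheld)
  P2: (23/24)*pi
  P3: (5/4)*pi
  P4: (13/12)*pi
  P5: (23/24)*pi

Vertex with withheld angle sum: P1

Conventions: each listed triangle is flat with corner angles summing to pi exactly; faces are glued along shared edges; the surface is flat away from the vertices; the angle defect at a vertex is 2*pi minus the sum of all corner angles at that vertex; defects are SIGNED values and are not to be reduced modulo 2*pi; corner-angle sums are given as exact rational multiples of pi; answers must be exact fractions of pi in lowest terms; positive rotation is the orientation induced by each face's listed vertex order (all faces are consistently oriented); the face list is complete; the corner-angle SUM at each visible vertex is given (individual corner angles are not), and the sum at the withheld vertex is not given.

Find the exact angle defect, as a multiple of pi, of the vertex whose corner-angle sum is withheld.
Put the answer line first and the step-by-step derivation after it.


Answer: defect(P1) = (13/24)*pi

V = 6, E = 12, F = 8; chi = V - E + F = 2
Gauss-Bonnet: total defect = 2*pi*chi = 4*pi; visible defects sum to (83/24)*pi


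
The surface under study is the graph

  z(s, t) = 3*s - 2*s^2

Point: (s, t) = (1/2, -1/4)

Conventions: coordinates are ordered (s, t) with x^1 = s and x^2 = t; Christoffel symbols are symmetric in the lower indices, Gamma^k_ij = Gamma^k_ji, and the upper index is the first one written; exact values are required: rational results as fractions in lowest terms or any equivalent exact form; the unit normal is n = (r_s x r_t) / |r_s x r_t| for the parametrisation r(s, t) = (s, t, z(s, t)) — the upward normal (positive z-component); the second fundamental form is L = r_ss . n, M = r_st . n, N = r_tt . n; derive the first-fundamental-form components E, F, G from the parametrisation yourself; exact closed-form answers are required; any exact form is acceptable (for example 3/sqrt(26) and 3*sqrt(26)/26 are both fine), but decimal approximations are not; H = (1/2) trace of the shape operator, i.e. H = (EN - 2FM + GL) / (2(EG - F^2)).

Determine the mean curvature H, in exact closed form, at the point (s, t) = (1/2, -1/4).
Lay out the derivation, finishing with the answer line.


z_s = 1, z_t = 0, z_ss = -4, z_st = 0, z_tt = 0
E = 2, F = 0, G = 1; answer radicand W^2 = 2
unnormalised second-form numerators: l = -4, m = 0, n = 0; L = l/sqrt(2), and similarly M = m/sqrt(W^2), N = n/sqrt(W^2)
H = (E*n - 2*F*m + G*l) / (2*(EG - F^2)*sqrt(W^2)); E*n - 2*F*m + G*l = -4, EG - F^2 = 2, so H = (-1)/sqrt(2)

Answer: H = -sqrt(2)/2


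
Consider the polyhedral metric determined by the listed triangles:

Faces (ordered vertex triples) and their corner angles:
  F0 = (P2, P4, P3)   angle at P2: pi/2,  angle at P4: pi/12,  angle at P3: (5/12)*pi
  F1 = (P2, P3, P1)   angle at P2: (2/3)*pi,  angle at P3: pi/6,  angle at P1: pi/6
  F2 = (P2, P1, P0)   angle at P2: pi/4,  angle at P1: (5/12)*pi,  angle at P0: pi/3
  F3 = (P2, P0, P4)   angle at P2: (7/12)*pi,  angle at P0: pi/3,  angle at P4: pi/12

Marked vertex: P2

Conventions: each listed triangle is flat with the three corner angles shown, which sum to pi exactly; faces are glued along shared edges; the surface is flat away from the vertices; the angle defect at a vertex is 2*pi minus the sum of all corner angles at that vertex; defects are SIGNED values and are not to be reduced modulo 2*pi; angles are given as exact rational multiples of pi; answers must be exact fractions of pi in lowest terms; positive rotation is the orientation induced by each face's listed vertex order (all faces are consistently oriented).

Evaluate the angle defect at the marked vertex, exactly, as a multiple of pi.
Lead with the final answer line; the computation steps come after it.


Answer: defect(P2) = 0

Sum of corner angles at P2: 2*pi
defect = 2*pi - 2*pi


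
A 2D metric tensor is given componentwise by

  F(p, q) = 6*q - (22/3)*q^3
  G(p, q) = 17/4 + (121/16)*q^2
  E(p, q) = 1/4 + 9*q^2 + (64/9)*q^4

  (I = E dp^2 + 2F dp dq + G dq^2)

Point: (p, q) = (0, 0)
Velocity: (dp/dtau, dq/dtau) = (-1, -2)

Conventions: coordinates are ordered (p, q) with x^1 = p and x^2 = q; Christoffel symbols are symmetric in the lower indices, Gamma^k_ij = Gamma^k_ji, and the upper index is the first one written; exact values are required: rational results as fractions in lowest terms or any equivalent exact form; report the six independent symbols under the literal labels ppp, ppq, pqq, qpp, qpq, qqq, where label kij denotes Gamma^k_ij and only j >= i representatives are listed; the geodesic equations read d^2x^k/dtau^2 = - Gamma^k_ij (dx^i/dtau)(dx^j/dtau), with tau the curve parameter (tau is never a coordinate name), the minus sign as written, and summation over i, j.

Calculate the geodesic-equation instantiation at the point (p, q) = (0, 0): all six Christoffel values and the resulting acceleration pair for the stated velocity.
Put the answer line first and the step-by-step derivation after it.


Answer: Gamma_ppp = 0, Gamma_ppq = 0, Gamma_pqq = 24, Gamma_qpp = 0, Gamma_qpq = 0, Gamma_qqq = 0; accelerations (d^2p/dtau^2, d^2q/dtau^2) = (-96, 0)

E = 1/4, F = 0, G = 17/4 at the point
E_p = 0, E_q = 0, F_p = 0, F_q = 6, G_p = 0, G_q = 0
EG - F^2 = 17/16;  g^inv = (16/17) * [[17/4, 0], [0, 1/4]]
first-kind symbols [ij,l] = (1/2)(d_i g_jl + d_j g_il - d_l g_ij): [pp,p] = E_p/2 = 0, [pp,q] = F_p - E_q/2 = 0, [pq,p] = E_q/2 = 0, [pq,q] = G_p/2 = 0, [qq,p] = F_q - G_p/2 = 6, [qq,q] = G_q/2 = 0
Gamma^p_ij = (G*[ij,p] - F*[ij,q])/(EG - F^2), Gamma^q_ij = (E*[ij,q] - F*[ij,p])/(EG - F^2)
Gamma_ppp = 0, Gamma_ppq = 0, Gamma_pqq = 24, Gamma_qpp = 0, Gamma_qpq = 0, Gamma_qqq = 0
d^2p/dtau^2 = -(Gamma_ppp*(-1)^2 + 2*Gamma_ppq*(-1)*(-2) + Gamma_pqq*(-2)^2) = -96
d^2q/dtau^2 = -(Gamma_qpp*(-1)^2 + 2*Gamma_qpq*(-1)*(-2) + Gamma_qqq*(-2)^2) = 0


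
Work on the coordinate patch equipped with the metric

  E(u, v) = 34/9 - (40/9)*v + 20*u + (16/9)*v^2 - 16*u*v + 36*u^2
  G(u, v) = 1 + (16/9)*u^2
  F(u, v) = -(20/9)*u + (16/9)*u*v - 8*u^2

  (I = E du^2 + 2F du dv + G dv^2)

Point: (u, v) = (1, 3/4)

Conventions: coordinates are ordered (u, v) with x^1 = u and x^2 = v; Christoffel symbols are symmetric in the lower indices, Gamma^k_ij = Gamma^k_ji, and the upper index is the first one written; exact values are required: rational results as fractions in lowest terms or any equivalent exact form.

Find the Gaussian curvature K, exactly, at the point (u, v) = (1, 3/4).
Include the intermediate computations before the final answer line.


E = 409/9, F = -80/9, G = 25/9, EG - F^2 = 425/9 at the point
E_u = 80, E_v = -160/9, F_u = -152/9, F_v = 16/9, G_u = 32/9, G_v = 0
E_vv = 32/9, F_uv = 16/9, G_uu = 32/9
Evaluate Brioschi's two determinant matrices M1, M2 and divide by (EG - F^2)^2.
M1 = [[-E_vv/2 + F_uv - G_uu/2, E_u/2, F_u - E_v/2], [F_v - G_u/2, E, F], [G_v/2, F, G]] = [[-16/9, 40, -8], [0, 409/9, -80/9], [0, -80/9, 25/9]]; det M1 = -6800/81
M2 = [[0, E_v/2, G_u/2], [E_v/2, E, F], [G_u/2, F, G]] = [[0, -80/9, 16/9], [-80/9, 409/9, -80/9], [16/9, -80/9, 25/9]]; det M2 = -6656/81
det M1 - det M2 = -16/9; K = -16/9 / (425/9)^2 = -144/180625

Answer: K = -144/180625


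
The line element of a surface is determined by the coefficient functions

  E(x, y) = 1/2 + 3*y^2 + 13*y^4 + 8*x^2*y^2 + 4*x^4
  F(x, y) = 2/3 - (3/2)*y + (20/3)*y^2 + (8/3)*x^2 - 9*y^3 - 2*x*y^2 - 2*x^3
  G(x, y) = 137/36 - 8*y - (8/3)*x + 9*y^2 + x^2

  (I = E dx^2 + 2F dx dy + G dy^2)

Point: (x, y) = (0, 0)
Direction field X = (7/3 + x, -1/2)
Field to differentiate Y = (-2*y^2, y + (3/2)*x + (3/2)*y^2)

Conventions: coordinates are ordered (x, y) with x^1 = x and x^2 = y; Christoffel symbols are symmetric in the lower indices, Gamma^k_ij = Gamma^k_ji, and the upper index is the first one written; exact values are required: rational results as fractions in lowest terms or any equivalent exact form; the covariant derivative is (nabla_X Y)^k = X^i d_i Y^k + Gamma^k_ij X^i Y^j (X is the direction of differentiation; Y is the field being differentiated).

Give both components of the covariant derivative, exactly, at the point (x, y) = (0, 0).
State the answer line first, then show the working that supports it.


Answer: (nabla_X Y)^x = 0, (nabla_X Y)^y = 3

E = 1/2, F = 2/3, G = 137/36 at the point
E_x = 0, E_y = 0, F_x = 0, F_y = -3/2, G_x = -8/3, G_y = -8
EG - F^2 = 35/24;  g^inv = (24/35) * [[137/36, -2/3], [-2/3, 1/2]]
first-kind symbols [ij,l] = (1/2)(d_i g_jl + d_j g_il - d_l g_ij): [xx,x] = E_x/2 = 0, [xx,y] = F_x - E_y/2 = 0, [xy,x] = E_y/2 = 0, [xy,y] = G_x/2 = -4/3, [yy,x] = F_y - G_x/2 = -1/6, [yy,y] = G_y/2 = -4
Gamma^x_ij = (G*[ij,x] - F*[ij,y])/(EG - F^2), Gamma^y_ij = (E*[ij,y] - F*[ij,x])/(EG - F^2)
Gamma_xxx = 0, Gamma_xxy = 64/105, Gamma_xyy = 439/315, Gamma_yxx = 0, Gamma_yxy = -16/35, Gamma_yyy = -136/105
X = (7/3, -1/2), Y = (0, 0) at the point


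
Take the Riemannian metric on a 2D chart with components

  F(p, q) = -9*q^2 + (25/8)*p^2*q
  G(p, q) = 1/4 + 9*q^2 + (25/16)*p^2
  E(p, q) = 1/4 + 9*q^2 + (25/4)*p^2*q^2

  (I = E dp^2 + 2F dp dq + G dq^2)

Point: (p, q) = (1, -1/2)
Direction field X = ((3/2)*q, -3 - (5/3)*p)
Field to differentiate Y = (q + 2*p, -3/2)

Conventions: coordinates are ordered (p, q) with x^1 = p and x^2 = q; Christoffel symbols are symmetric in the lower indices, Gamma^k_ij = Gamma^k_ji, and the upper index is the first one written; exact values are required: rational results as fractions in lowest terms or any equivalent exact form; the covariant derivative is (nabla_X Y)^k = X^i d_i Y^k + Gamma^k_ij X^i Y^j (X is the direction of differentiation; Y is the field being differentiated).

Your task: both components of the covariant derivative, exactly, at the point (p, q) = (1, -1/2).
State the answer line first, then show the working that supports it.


Answer: (nabla_X Y)^p = 295613/2016, (nabla_X Y)^q = 266389/2016

E = 65/16, F = -61/16, G = 65/16 at the point
E_p = 25/8, E_q = -61/4, F_p = -25/8, F_q = 97/8, G_p = 25/8, G_q = -9
EG - F^2 = 63/32;  g^inv = (32/63) * [[65/16, 61/16], [61/16, 65/16]]
first-kind symbols [ij,l] = (1/2)(d_i g_jl + d_j g_il - d_l g_ij): [pp,p] = E_p/2 = 25/16, [pp,q] = F_p - E_q/2 = 9/2, [pq,p] = E_q/2 = -61/8, [pq,q] = G_p/2 = 25/16, [qq,p] = F_q - G_p/2 = 169/16, [qq,q] = G_q/2 = -9/2
Gamma^p_ij = (G*[ij,p] - F*[ij,q])/(EG - F^2), Gamma^q_ij = (E*[ij,q] - F*[ij,p])/(EG - F^2)
Gamma_ppp = 6017/504, Gamma_ppq = -305/24, Gamma_pqq = 6593/504, Gamma_qpp = 6205/504, Gamma_qpq = -277/24, Gamma_qqq = 5629/504
X = (-3/4, -14/3), Y = (3/2, -3/2) at the point


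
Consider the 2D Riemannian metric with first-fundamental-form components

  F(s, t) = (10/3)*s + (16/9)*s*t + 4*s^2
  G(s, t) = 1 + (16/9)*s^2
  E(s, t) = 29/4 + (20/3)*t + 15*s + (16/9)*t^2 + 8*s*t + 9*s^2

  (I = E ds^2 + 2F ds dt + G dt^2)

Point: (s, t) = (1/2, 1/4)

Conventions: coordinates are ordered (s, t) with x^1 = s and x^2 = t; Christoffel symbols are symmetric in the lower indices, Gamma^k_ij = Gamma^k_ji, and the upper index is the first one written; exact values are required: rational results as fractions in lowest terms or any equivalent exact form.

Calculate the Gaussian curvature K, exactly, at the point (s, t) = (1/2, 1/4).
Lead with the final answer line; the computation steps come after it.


Answer: K = -36/8281

E = 178/9, F = 26/9, G = 13/9, EG - F^2 = 182/9 at the point
E_s = 26, E_t = 104/9, F_s = 70/9, F_t = 8/9, G_s = 16/9, G_t = 0
E_tt = 32/9, F_st = 16/9, G_ss = 32/9
Using the Brioschi determinant formula for K from the metric derivatives:
M1 = [[-E_tt/2 + F_st - G_ss/2, E_s/2, F_s - E_t/2], [F_t - G_s/2, E, F], [G_t/2, F, G]] = [[-16/9, 13, 2], [0, 178/9, 26/9], [0, 26/9, 13/9]]; det M1 = -2912/81
M2 = [[0, E_t/2, G_s/2], [E_t/2, E, F], [G_s/2, F, G]] = [[0, 52/9, 8/9], [52/9, 178/9, 26/9], [8/9, 26/9, 13/9]]; det M2 = -2768/81
det M1 - det M2 = -16/9; K = -16/9 / (182/9)^2 = -36/8281


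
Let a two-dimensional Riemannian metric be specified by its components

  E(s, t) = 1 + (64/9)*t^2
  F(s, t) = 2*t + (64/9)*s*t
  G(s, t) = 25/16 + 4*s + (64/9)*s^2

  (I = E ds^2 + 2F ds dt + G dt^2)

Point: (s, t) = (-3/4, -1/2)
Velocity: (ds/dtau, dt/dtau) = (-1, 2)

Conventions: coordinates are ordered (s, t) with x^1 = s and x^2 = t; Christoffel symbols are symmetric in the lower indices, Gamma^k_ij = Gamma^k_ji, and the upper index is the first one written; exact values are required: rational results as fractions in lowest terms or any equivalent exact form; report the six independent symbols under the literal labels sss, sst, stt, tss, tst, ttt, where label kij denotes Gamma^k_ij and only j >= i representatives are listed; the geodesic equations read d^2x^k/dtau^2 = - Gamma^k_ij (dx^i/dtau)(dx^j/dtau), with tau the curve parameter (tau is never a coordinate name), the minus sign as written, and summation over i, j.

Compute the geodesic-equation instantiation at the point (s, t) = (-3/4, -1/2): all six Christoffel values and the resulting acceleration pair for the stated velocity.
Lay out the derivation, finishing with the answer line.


E = 25/9, F = 5/3, G = 41/16 at the point
E_s = 0, E_t = -64/9, F_s = -32/9, F_t = -10/3, G_s = -20/3, G_t = 0
EG - F^2 = 625/144;  g^inv = (144/625) * [[41/16, -5/3], [-5/3, 25/9]]
first-kind symbols [ij,l] = (1/2)(d_i g_jl + d_j g_il - d_l g_ij): [ss,s] = E_s/2 = 0, [ss,t] = F_s - E_t/2 = 0, [st,s] = E_t/2 = -32/9, [st,t] = G_s/2 = -10/3, [tt,s] = F_t - G_s/2 = 0, [tt,t] = G_t/2 = 0
Gamma^s_ij = (G*[ij,s] - F*[ij,t])/(EG - F^2), Gamma^t_ij = (E*[ij,t] - F*[ij,s])/(EG - F^2)
Gamma_sss = 0, Gamma_sst = -512/625, Gamma_stt = 0, Gamma_tss = 0, Gamma_tst = -96/125, Gamma_ttt = 0
d^2s/dtau^2 = -(Gamma_sss*(-1)^2 + 2*Gamma_sst*(-1)*(2) + Gamma_stt*(2)^2) = -2048/625
d^2t/dtau^2 = -(Gamma_tss*(-1)^2 + 2*Gamma_tst*(-1)*(2) + Gamma_ttt*(2)^2) = -384/125

Answer: Gamma_sss = 0, Gamma_sst = -512/625, Gamma_stt = 0, Gamma_tss = 0, Gamma_tst = -96/125, Gamma_ttt = 0; accelerations (d^2s/dtau^2, d^2t/dtau^2) = (-2048/625, -384/125)


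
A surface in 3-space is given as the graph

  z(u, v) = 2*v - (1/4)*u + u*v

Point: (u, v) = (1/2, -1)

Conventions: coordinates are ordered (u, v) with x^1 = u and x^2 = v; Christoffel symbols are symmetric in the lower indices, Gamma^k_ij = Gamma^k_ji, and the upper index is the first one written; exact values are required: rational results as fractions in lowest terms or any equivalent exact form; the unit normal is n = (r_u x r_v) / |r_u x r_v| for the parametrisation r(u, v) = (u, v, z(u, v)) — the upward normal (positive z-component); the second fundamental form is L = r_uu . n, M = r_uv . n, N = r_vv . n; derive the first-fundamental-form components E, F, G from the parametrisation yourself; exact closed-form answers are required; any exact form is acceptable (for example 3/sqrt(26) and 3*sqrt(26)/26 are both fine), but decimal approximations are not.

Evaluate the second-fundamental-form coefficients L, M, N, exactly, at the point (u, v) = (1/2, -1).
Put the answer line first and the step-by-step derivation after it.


Answer: L = 0, M = 4*sqrt(141)/141, N = 0

z_u = -5/4, z_v = 5/2, z_uu = 0, z_uv = 1, z_vv = 0
E = 41/16, F = -25/8, G = 29/4; answer radicand W^2 = 141/16
unnormalised second-form numerators: l = 0, m = 1, n = 0; L = l/sqrt(141/16), and similarly M = m/sqrt(W^2), N = n/sqrt(W^2)


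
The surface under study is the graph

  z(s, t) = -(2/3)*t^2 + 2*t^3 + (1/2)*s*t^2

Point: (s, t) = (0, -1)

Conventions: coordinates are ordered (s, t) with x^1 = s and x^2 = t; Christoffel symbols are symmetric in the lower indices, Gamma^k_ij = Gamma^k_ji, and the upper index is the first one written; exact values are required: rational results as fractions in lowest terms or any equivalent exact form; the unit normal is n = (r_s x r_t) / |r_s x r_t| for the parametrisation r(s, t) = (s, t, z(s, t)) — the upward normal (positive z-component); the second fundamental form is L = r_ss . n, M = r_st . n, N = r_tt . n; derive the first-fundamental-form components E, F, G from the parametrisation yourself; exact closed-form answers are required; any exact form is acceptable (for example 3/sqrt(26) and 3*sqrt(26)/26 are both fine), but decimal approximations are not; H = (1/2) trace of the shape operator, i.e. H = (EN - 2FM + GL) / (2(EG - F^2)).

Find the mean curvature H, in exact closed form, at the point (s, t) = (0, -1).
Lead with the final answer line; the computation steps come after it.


Answer: H = -144*sqrt(1981)/560623

z_s = 1/2, z_t = 22/3, z_ss = 0, z_st = -1, z_tt = -40/3
E = 5/4, F = 11/3, G = 493/9; answer radicand W^2 = 1981/36
unnormalised second-form numerators: l = 0, m = -1, n = -40/3; L = l/sqrt(1981/36), and similarly M = m/sqrt(W^2), N = n/sqrt(W^2)
H = (E*n - 2*F*m + G*l) / (2*(EG - F^2)*sqrt(W^2)); E*n - 2*F*m + G*l = -28/3, EG - F^2 = 1981/36, so H = (-24/283)/sqrt(1981/36)


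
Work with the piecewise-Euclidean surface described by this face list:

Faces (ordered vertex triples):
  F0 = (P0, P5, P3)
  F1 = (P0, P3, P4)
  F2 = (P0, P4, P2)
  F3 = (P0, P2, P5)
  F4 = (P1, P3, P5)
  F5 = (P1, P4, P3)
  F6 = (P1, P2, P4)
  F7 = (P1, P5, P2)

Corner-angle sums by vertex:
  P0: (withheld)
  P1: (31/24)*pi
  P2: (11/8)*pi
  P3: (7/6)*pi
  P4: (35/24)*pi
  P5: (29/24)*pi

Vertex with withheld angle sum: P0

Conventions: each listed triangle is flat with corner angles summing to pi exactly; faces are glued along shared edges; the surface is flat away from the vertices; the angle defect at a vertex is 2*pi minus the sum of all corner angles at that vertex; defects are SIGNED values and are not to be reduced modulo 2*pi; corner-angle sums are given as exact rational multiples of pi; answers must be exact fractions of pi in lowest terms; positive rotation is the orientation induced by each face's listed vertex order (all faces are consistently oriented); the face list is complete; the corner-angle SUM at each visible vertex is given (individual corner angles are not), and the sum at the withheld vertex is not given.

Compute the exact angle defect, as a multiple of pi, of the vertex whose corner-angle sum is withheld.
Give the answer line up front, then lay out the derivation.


Answer: defect(P0) = pi/2

V = 6, E = 12, F = 8; chi = V - E + F = 2
Gauss-Bonnet: total defect = 2*pi*chi = 4*pi; visible defects sum to (7/2)*pi


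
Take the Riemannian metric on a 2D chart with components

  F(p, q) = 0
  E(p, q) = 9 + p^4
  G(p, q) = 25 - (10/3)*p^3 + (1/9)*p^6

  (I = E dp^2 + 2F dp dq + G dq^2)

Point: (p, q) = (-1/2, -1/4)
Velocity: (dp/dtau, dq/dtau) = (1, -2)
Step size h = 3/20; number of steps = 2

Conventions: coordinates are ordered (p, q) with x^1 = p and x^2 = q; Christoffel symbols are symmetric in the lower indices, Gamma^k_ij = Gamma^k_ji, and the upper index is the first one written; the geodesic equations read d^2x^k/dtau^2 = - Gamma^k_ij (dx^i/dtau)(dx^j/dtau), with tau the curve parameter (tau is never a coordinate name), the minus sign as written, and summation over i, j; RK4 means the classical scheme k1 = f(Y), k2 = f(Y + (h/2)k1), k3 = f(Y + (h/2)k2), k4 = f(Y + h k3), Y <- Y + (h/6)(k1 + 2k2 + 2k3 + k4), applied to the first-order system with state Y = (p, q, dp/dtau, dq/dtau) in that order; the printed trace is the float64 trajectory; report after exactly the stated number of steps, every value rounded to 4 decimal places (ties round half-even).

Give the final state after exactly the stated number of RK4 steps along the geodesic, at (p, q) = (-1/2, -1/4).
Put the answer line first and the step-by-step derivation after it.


Answer: p = -0.2163, q = -0.8558, dp/dtau = 0.9128, dq/dtau = -2.0307

f(Y) = (dp/dtau, dq/dtau, -Gamma^p_ij Y'^i Y'^j, -Gamma^q_ij Y'^i Y'^j) with the Gammas evaluated at the stage position; h = 0.150000; intermediate values shown to 6 dp
step 0: p = -0.5000, q = -0.2500, dp/dtau = 1.0000, dq/dtau = -2.0000
step 1:
  k1: at (p, q) = (-0.500000, -0.250000), (dp/dtau, dq/dtau) = (1.000000, -2.000000); Gamma_ppp = -0.027586, Gamma_ppq = 0.000000, Gamma_pqq = 0.139080, Gamma_qpp = 0.000000, Gamma_qpq = -0.049587, Gamma_qqq = 0.000000; k1 = (1.000000, -2.000000, -0.528736, -0.198347)
  k2: at (p, q) = (-0.425000, -0.400000), (dp/dtau, dq/dtau) = (0.960345, -2.014876); Gamma_ppp = -0.016997, Gamma_ppq = 0.000000, Gamma_pqq = 0.100496, Gamma_qpp = 0.000000, Gamma_qpq = -0.035941, Gamma_qqq = 0.000000; k2 = (0.960345, -2.014876, -0.392312, -0.139090)
  k3: at (p, q) = (-0.427974, -0.401116), (dp/dtau, dq/dtau) = (0.970577, -2.010432); Gamma_ppp = -0.017355, Gamma_ppq = 0.000000, Gamma_pqq = 0.101908, Gamma_qpp = 0.000000, Gamma_qpq = -0.036442, Gamma_qqq = 0.000000; k3 = (0.970577, -2.010432, -0.395549, -0.142217)
  k4: at (p, q) = (-0.354414, -0.551565), (dp/dtau, dq/dtau) = (0.940668, -2.021333); Gamma_ppp = -0.009875, Gamma_ppq = 0.000000, Gamma_pqq = 0.069867, Gamma_qpp = 0.000000, Gamma_qpq = -0.025047, Gamma_qqq = 0.000000; k4 = (0.940668, -2.021333, -0.276725, -0.095251)
  Y <- Y + (h/6)(k1 + 2k2 + 2k3 + k4): p = -0.3549, q = -0.5518, dp/dtau = 0.9405, dq/dtau = -2.0214
step 2:
  k1: at (p, q) = (-0.354937, -0.551799), (dp/dtau, dq/dtau) = (0.940470, -2.021405); Gamma_ppp = -0.009919, Gamma_ppq = 0.000000, Gamma_pqq = 0.070074, Gamma_qpp = 0.000000, Gamma_qpq = -0.025121, Gamma_qqq = 0.000000; k1 = (0.940470, -2.021405, -0.277555, -0.095514)
  k2: at (p, q) = (-0.284402, -0.703404), (dp/dtau, dq/dtau) = (0.919654, -2.028569); Gamma_ppp = -0.005108, Gamma_ppq = 0.000000, Gamma_pqq = 0.044972, Gamma_qpp = 0.000000, Gamma_qpq = -0.016152, Gamma_qqq = 0.000000; k2 = (0.919654, -2.028569, -0.180744, -0.060266)
  k3: at (p, q) = (-0.285963, -0.703941), (dp/dtau, dq/dtau) = (0.926915, -2.025925); Gamma_ppp = -0.005193, Gamma_ppq = 0.000000, Gamma_pqq = 0.045468, Gamma_qpp = 0.000000, Gamma_qpq = -0.016330, Gamma_qqq = 0.000000; k3 = (0.926915, -2.025925, -0.182154, -0.061329)
  k4: at (p, q) = (-0.215900, -0.855687), (dp/dtau, dq/dtau) = (0.913147, -2.030605); Gamma_ppp = -0.002236, Gamma_ppq = 0.000000, Gamma_pqq = 0.025907, Gamma_qpp = 0.000000, Gamma_qpq = -0.009316, Gamma_qqq = 0.000000; k4 = (0.913147, -2.030605, -0.104960, -0.034549)
  Y <- Y + (h/6)(k1 + 2k2 + 2k3 + k4): p = -0.2163, q = -0.8558, dp/dtau = 0.9128, dq/dtau = -2.0307


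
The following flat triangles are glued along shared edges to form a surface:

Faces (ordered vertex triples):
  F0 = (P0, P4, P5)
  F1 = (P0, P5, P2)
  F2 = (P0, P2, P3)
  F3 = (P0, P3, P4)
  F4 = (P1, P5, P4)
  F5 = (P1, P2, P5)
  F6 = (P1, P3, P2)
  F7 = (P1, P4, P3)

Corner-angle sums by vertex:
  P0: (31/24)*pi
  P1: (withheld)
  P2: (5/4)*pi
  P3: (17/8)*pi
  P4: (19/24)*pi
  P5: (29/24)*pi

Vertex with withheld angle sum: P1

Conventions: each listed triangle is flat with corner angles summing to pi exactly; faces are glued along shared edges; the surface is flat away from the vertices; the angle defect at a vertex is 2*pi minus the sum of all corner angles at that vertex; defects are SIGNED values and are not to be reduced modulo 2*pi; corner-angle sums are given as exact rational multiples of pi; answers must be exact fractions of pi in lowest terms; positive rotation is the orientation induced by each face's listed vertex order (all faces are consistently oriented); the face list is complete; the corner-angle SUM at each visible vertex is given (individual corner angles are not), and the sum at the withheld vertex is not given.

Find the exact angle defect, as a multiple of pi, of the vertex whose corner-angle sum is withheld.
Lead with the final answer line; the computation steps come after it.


Answer: defect(P1) = (2/3)*pi

V = 6, E = 12, F = 8; chi = V - E + F = 2
Gauss-Bonnet: total defect = 2*pi*chi = 4*pi; visible defects sum to (10/3)*pi


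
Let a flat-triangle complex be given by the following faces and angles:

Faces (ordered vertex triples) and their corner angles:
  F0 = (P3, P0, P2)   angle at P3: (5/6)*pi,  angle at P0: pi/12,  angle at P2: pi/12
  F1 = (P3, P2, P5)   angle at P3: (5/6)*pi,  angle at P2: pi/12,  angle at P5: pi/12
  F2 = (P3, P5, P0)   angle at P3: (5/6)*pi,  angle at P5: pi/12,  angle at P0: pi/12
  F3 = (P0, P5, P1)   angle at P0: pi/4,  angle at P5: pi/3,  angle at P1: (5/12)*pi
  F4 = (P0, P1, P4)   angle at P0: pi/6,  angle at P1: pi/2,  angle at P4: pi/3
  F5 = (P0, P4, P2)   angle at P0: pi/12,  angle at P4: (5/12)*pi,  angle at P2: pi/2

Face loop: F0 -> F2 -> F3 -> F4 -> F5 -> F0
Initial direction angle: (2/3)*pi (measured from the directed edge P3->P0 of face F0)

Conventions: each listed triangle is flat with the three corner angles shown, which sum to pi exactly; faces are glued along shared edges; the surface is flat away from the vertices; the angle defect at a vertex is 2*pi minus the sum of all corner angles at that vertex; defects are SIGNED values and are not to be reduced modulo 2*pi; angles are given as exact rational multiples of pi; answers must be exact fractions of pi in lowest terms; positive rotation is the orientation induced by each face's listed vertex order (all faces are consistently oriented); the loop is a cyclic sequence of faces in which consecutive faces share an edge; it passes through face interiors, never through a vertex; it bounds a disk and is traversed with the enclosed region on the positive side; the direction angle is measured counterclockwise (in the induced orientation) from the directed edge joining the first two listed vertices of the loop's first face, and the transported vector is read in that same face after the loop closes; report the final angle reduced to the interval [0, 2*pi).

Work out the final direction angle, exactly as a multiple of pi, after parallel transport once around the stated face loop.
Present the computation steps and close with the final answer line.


enclosed vertex P0: corner angles sum to (2/3)*pi, defect = 2*pi - (2/3)*pi = (4/3)*pi
the final direction is the initial angle plus the enclosed defects, taken mod 2*pi in the induced orientation
final angle = (2/3)*pi + (4/3)*pi = 0 (mod 2*pi)

Answer: final direction angle = 0


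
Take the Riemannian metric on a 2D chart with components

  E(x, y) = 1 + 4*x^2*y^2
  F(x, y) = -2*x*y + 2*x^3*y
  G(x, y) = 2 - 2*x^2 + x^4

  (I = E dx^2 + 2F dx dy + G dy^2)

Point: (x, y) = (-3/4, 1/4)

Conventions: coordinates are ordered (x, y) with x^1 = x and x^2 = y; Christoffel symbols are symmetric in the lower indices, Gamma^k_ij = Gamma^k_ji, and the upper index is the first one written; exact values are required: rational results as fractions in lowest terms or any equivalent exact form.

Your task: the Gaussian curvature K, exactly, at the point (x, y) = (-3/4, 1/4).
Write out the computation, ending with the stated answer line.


E = 73/64, F = 21/128, G = 305/256, EG - F^2 = 341/256 at the point
E_x = -3/8, E_y = 9/8, F_x = 11/32, F_y = 21/32, G_x = 21/16, G_y = 0
E_yy = 9/2, F_xy = 11/8, G_xx = 11/4
Evaluate Brioschi's two determinant matrices M1, M2 and divide by (EG - F^2)^2.
M1 = [[-E_yy/2 + F_xy - G_xx/2, E_x/2, F_x - E_y/2], [F_y - G_x/2, E, F], [G_y/2, F, G]] = [[-9/4, -3/16, -7/32], [0, 73/64, 21/128], [0, 21/128, 305/256]]; det M1 = -3069/1024
M2 = [[0, E_y/2, G_x/2], [E_y/2, E, F], [G_x/2, F, G]] = [[0, 9/16, 21/32], [9/16, 73/64, 21/128], [21/32, 21/128, 305/256]]; det M2 = -765/1024
det M1 - det M2 = -9/4; K = -9/4 / (341/256)^2 = -147456/116281

Answer: K = -147456/116281


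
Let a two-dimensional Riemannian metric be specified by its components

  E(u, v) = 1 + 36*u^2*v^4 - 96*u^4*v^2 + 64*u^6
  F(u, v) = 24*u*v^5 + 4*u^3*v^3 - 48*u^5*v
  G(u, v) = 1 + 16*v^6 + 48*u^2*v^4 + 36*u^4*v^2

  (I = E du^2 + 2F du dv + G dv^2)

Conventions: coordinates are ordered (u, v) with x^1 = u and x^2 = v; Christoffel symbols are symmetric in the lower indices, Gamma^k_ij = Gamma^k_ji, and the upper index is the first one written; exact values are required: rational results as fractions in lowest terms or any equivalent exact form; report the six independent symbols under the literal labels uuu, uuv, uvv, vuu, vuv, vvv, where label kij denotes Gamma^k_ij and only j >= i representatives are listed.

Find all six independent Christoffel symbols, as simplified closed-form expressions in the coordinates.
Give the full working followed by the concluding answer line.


E = 1 + 36*u^2*v^4 - 96*u^4*v^2 + 64*u^6; F = 24*u*v^5 + 4*u^3*v^3 - 48*u^5*v; G = 1 + 16*v^6 + 48*u^2*v^4 + 36*u^4*v^2
Gamma^k_ij = (1/2) g^{kl} (d_i g_jl + d_j g_il - d_l g_ij), with g^inv = (1/(EG-F^2)) [[G, -F], [-F, E]]
first partials: E_u = 72*u*v^4 - 384*u^3*v^2 + 384*u^5, E_v = 144*u^2*v^3 - 192*u^4*v, F_u = 24*v^5 + 12*u^2*v^3 - 240*u^4*v, F_v = 120*u*v^4 + 12*u^3*v^2 - 48*u^5, G_u = 96*u*v^4 + 144*u^3*v^2, G_v = 96*v^5 + 192*u^2*v^3 + 72*u^4*v
D = EG - F^2 = 1 + 16*v^6 + 84*u^2*v^4 - 60*u^4*v^2 + 64*u^6
expanded: Gamma^u_uu = (G E_u - 2F F_u + F E_v)/(2D), Gamma^u_uv = (G E_v - F G_u)/(2D), Gamma^u_vv = (2G F_v - G G_u - F G_v)/(2D), Gamma^v_uu = (2E F_u - E E_v - F E_u)/(2D), Gamma^v_uv = (E G_u - F E_v)/(2D), Gamma^v_vv = (E G_v - 2F F_v + F G_u)/(2D); substitute and cancel common factors

Answer: Gamma_uuu = (192*u^5 - 192*u^3*v^2 + 36*u*v^4)/(64*u^6 - 60*u^4*v^2 + 84*u^2*v^4 + 16*v^6 + 1), Gamma_uuv = (-96*u^4*v + 72*u^2*v^3)/(64*u^6 - 60*u^4*v^2 + 84*u^2*v^4 + 16*v^6 + 1), Gamma_uvv = (-48*u^5 - 60*u^3*v^2 + 72*u*v^4)/(64*u^6 - 60*u^4*v^2 + 84*u^2*v^4 + 16*v^6 + 1), Gamma_vuu = (-144*u^4*v - 60*u^2*v^3 + 24*v^5)/(64*u^6 - 60*u^4*v^2 + 84*u^2*v^4 + 16*v^6 + 1), Gamma_vuv = (72*u^3*v^2 + 48*u*v^4)/(64*u^6 - 60*u^4*v^2 + 84*u^2*v^4 + 16*v^6 + 1), Gamma_vvv = (36*u^4*v + 96*u^2*v^3 + 48*v^5)/(64*u^6 - 60*u^4*v^2 + 84*u^2*v^4 + 16*v^6 + 1)


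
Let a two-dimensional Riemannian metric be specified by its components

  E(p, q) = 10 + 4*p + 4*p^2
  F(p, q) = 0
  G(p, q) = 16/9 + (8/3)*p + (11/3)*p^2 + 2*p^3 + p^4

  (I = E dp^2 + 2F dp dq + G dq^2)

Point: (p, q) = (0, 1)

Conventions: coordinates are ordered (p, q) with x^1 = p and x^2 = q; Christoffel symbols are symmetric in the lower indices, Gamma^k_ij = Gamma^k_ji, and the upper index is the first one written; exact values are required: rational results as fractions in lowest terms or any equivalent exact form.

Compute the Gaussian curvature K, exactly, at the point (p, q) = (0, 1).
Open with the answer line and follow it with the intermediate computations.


Answer: K = -27/200

E = 10, F = 0, G = 16/9, EG - F^2 = 160/9 at the point
E_p = 4, E_q = 0, F_p = 0, F_q = 0, G_p = 8/3, G_q = 0
E_qq = 0, F_pq = 0, G_pp = 22/3
By Brioschi, K is (det M1 - det M2) divided by (EG - F^2) squared.
M1 = [[-E_qq/2 + F_pq - G_pp/2, E_p/2, F_p - E_q/2], [F_q - G_p/2, E, F], [G_q/2, F, G]] = [[-11/3, 2, 0], [-4/3, 10, 0], [0, 0, 16/9]]; det M1 = -544/9
M2 = [[0, E_q/2, G_p/2], [E_q/2, E, F], [G_p/2, F, G]] = [[0, 0, 4/3], [0, 10, 0], [4/3, 0, 16/9]]; det M2 = -160/9
det M1 - det M2 = -128/3; K = -128/3 / (160/9)^2 = -27/200


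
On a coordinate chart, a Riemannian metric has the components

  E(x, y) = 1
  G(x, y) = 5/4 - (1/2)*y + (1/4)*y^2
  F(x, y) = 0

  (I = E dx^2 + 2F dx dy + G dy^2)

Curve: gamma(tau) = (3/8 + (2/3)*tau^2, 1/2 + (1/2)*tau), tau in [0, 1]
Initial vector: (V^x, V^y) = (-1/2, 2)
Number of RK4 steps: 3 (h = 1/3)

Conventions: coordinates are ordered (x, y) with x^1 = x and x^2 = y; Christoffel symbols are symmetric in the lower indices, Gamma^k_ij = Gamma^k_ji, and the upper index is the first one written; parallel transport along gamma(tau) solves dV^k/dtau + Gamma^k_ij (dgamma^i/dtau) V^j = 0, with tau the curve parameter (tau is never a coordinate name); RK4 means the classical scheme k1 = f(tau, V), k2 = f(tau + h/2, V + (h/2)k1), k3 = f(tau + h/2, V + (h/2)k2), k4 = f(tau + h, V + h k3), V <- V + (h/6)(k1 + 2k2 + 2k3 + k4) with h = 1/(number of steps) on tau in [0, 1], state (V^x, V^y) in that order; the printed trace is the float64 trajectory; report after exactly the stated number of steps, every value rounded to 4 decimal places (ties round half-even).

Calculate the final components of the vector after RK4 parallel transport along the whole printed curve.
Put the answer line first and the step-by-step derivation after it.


Answer: V^x = -0.5000, V^y = 2.0616

gamma'(tau) = ((4/3)*tau, 1/2); f(tau, V)^k = -Gamma^k_ij(gamma(tau)) gamma'^i(tau) V^j; h = 1/3; intermediate values shown to 6 dp
curve data and Christoffel symbols at the stage parameters:
  tau = 0.000000: gamma = (0.375000, 0.500000), gamma' = (0.000000, 0.500000); Gamma_xxx = 0.000000, Gamma_xxy = 0.000000, Gamma_xyy = 0.000000, Gamma_yxx = 0.000000, Gamma_yxy = 0.000000, Gamma_yyy = -0.117647
  tau = 0.166667: gamma = (0.393519, 0.583333), gamma' = (0.222222, 0.500000); Gamma_xxx = 0.000000, Gamma_xxy = 0.000000, Gamma_xyy = 0.000000, Gamma_yxx = 0.000000, Gamma_yxy = 0.000000, Gamma_yyy = -0.099834
  tau = 0.333333: gamma = (0.449074, 0.666667), gamma' = (0.444444, 0.500000); Gamma_xxx = 0.000000, Gamma_xxy = 0.000000, Gamma_xyy = 0.000000, Gamma_yxx = 0.000000, Gamma_yxy = 0.000000, Gamma_yyy = -0.081081
  tau = 0.500000: gamma = (0.541667, 0.750000), gamma' = (0.666667, 0.500000); Gamma_xxx = 0.000000, Gamma_xxy = 0.000000, Gamma_xyy = 0.000000, Gamma_yxx = 0.000000, Gamma_yxy = 0.000000, Gamma_yyy = -0.061538
  tau = 0.666667: gamma = (0.671296, 0.833333), gamma' = (0.888889, 0.500000); Gamma_xxx = 0.000000, Gamma_xxy = 0.000000, Gamma_xyy = 0.000000, Gamma_yxx = 0.000000, Gamma_yxy = 0.000000, Gamma_yyy = -0.041379
  tau = 0.833333: gamma = (0.837963, 0.916667), gamma' = (1.111111, 0.500000); Gamma_xxx = 0.000000, Gamma_xxy = 0.000000, Gamma_xyy = 0.000000, Gamma_yxx = 0.000000, Gamma_yxy = 0.000000, Gamma_yyy = -0.020797
  tau = 1.000000: gamma = (1.041667, 1.000000), gamma' = (1.333333, 0.500000); Gamma_xxx = 0.000000, Gamma_xxy = 0.000000, Gamma_xyy = 0.000000, Gamma_yxx = 0.000000, Gamma_yxy = 0.000000, Gamma_yyy = 0.000000
step 0: V^x = -0.5000, V^y = 2.0000
step 1: k1 = (0.000000, 0.117647), k2 = (0.000000, 0.100812), k3 = (0.000000, 0.100672), k4 = (0.000000, 0.082442); V <- V + (h/6)(k1 + 2k2 + 2k3 + k4): V^x = -0.5000, V^y = 2.0335
step 2: k1 = (0.000000, 0.082439), k2 = (0.000000, 0.062992), k3 = (0.000000, 0.062892), k4 = (0.000000, 0.042506); V <- V + (h/6)(k1 + 2k2 + 2k3 + k4): V^x = -0.5000, V^y = 2.0544
step 3: k1 = (0.000000, 0.042505), k2 = (0.000000, 0.021437), k3 = (0.000000, 0.021400), k4 = (0.000000, 0.000000); V <- V + (h/6)(k1 + 2k2 + 2k3 + k4): V^x = -0.5000, V^y = 2.0616


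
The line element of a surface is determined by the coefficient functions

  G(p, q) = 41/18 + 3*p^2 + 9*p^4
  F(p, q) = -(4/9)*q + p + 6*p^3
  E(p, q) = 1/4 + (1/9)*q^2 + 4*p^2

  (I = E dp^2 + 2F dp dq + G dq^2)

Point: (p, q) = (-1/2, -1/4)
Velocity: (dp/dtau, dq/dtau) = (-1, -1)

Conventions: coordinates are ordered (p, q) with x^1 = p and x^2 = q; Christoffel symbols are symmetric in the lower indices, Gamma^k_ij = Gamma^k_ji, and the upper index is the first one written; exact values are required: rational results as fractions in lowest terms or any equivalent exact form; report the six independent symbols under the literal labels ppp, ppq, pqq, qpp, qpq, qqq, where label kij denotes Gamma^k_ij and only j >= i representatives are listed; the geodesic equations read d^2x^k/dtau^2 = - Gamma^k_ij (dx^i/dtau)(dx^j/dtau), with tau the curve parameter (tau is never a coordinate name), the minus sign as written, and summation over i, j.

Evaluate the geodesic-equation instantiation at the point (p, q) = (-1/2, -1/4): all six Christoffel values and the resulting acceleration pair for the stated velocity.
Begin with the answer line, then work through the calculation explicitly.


Answer: Gamma_ppp = -592/2151, Gamma_ppq = -90628/66681, Gamma_pqq = 246092/66681, Gamma_qpp = 3124/2151, Gamma_qpq = -98396/66681, Gamma_qqq = 78064/66681; accelerations (d^2p/dtau^2, d^2q/dtau^2) = (-46484/66681, 21884/66681)

E = 181/144, F = -41/36, G = 517/144 at the point
E_p = -4, E_q = -1/18, F_p = 11/2, F_q = -4/9, G_p = -15/2, G_q = 0
EG - F^2 = 7409/2304;  g^inv = (2304/7409) * [[517/144, 41/36], [41/36, 181/144]]
first-kind symbols [ij,l] = (1/2)(d_i g_jl + d_j g_il - d_l g_ij): [pp,p] = E_p/2 = -2, [pp,q] = F_p - E_q/2 = 199/36, [pq,p] = E_q/2 = -1/36, [pq,q] = G_p/2 = -15/4, [qq,p] = F_q - G_p/2 = 119/36, [qq,q] = G_q/2 = 0
Gamma^p_ij = (G*[ij,p] - F*[ij,q])/(EG - F^2), Gamma^q_ij = (E*[ij,q] - F*[ij,p])/(EG - F^2)
Gamma_ppp = -592/2151, Gamma_ppq = -90628/66681, Gamma_pqq = 246092/66681, Gamma_qpp = 3124/2151, Gamma_qpq = -98396/66681, Gamma_qqq = 78064/66681
d^2p/dtau^2 = -(Gamma_ppp*(-1)^2 + 2*Gamma_ppq*(-1)*(-1) + Gamma_pqq*(-1)^2) = -46484/66681
d^2q/dtau^2 = -(Gamma_qpp*(-1)^2 + 2*Gamma_qpq*(-1)*(-1) + Gamma_qqq*(-1)^2) = 21884/66681


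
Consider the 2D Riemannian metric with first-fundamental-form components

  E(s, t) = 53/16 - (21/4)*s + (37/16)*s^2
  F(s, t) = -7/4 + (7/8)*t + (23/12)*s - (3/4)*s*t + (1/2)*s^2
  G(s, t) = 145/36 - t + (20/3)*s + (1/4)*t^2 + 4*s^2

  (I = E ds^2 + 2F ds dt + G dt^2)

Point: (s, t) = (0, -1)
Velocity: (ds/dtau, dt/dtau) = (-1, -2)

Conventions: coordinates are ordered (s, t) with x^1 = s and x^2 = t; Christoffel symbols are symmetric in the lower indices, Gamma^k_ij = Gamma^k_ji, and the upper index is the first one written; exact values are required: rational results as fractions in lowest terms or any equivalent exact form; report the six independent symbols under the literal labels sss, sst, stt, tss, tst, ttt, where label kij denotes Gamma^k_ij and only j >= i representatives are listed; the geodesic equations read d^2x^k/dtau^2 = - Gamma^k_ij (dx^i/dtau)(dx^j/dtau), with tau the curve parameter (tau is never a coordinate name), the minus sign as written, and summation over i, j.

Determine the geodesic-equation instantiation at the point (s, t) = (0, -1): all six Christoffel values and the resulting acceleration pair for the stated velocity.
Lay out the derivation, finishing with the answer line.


E = 53/16, F = -21/8, G = 95/18 at the point
E_s = -21/4, E_t = 0, F_s = 8/3, F_t = 7/8, G_s = 20/3, G_t = -3/2
EG - F^2 = 6101/576;  g^inv = (576/6101) * [[95/18, 21/8], [21/8, 53/16]]
first-kind symbols [ij,l] = (1/2)(d_i g_jl + d_j g_il - d_l g_ij): [ss,s] = E_s/2 = -21/8, [ss,t] = F_s - E_t/2 = 8/3, [st,s] = E_t/2 = 0, [st,t] = G_s/2 = 10/3, [tt,s] = F_t - G_s/2 = -59/24, [tt,t] = G_t/2 = -3/4
Gamma^s_ij = (G*[ij,s] - F*[ij,t])/(EG - F^2), Gamma^t_ij = (E*[ij,t] - F*[ij,s])/(EG - F^2)
Gamma_sss = -3948/6101, Gamma_sst = 5040/6101, Gamma_stt = -25822/18303, Gamma_tss = 1119/6101, Gamma_tst = 6360/6101, Gamma_ttt = -5148/6101
d^2s/dtau^2 = -(Gamma_sss*(-1)^2 + 2*Gamma_sst*(-1)*(-2) + Gamma_stt*(-2)^2) = 54652/18303
d^2t/dtau^2 = -(Gamma_tss*(-1)^2 + 2*Gamma_tst*(-1)*(-2) + Gamma_ttt*(-2)^2) = -5967/6101

Answer: Gamma_sss = -3948/6101, Gamma_sst = 5040/6101, Gamma_stt = -25822/18303, Gamma_tss = 1119/6101, Gamma_tst = 6360/6101, Gamma_ttt = -5148/6101; accelerations (d^2s/dtau^2, d^2t/dtau^2) = (54652/18303, -5967/6101)


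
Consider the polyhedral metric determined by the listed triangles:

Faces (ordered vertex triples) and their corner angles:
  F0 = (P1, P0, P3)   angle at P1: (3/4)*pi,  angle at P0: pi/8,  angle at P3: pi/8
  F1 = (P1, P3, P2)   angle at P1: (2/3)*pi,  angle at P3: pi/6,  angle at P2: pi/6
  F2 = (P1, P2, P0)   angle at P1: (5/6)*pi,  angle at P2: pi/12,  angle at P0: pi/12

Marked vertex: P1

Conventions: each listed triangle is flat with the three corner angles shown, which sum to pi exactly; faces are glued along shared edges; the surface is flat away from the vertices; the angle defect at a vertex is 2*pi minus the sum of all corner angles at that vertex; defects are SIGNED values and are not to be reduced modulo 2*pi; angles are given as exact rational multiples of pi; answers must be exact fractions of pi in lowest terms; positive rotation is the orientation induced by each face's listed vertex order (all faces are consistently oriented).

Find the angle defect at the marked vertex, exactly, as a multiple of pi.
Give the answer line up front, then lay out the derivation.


Answer: defect(P1) = -pi/4

Sum of corner angles at P1: (9/4)*pi
defect = 2*pi - (9/4)*pi


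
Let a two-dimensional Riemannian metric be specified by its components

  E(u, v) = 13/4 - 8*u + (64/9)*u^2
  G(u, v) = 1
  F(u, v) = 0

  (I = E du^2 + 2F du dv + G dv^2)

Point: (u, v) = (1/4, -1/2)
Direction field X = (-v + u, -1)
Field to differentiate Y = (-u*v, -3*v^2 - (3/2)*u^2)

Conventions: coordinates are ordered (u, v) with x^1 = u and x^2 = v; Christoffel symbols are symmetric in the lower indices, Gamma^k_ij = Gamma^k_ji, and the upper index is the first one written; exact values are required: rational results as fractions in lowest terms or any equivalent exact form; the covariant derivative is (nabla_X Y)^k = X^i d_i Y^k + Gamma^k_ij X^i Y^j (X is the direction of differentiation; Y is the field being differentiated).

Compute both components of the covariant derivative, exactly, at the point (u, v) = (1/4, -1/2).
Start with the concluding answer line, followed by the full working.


Answer: (nabla_X Y)^u = 245/488, (nabla_X Y)^v = -57/16

E = 61/36, F = 0, G = 1 at the point
E_u = -40/9, E_v = 0, F_u = 0, F_v = 0, G_u = 0, G_v = 0
EG - F^2 = 61/36;  g^inv = (36/61) * [[1, 0], [0, 61/36]]
first-kind symbols [ij,l] = (1/2)(d_i g_jl + d_j g_il - d_l g_ij): [uu,u] = E_u/2 = -20/9, [uu,v] = F_u - E_v/2 = 0, [uv,u] = E_v/2 = 0, [uv,v] = G_u/2 = 0, [vv,u] = F_v - G_u/2 = 0, [vv,v] = G_v/2 = 0
Gamma^u_ij = (G*[ij,u] - F*[ij,v])/(EG - F^2), Gamma^v_ij = (E*[ij,v] - F*[ij,u])/(EG - F^2)
Gamma_uuu = -80/61, Gamma_uuv = 0, Gamma_uvv = 0, Gamma_vuu = 0, Gamma_vuv = 0, Gamma_vvv = 0
X = (3/4, -1), Y = (1/8, -27/32) at the point
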